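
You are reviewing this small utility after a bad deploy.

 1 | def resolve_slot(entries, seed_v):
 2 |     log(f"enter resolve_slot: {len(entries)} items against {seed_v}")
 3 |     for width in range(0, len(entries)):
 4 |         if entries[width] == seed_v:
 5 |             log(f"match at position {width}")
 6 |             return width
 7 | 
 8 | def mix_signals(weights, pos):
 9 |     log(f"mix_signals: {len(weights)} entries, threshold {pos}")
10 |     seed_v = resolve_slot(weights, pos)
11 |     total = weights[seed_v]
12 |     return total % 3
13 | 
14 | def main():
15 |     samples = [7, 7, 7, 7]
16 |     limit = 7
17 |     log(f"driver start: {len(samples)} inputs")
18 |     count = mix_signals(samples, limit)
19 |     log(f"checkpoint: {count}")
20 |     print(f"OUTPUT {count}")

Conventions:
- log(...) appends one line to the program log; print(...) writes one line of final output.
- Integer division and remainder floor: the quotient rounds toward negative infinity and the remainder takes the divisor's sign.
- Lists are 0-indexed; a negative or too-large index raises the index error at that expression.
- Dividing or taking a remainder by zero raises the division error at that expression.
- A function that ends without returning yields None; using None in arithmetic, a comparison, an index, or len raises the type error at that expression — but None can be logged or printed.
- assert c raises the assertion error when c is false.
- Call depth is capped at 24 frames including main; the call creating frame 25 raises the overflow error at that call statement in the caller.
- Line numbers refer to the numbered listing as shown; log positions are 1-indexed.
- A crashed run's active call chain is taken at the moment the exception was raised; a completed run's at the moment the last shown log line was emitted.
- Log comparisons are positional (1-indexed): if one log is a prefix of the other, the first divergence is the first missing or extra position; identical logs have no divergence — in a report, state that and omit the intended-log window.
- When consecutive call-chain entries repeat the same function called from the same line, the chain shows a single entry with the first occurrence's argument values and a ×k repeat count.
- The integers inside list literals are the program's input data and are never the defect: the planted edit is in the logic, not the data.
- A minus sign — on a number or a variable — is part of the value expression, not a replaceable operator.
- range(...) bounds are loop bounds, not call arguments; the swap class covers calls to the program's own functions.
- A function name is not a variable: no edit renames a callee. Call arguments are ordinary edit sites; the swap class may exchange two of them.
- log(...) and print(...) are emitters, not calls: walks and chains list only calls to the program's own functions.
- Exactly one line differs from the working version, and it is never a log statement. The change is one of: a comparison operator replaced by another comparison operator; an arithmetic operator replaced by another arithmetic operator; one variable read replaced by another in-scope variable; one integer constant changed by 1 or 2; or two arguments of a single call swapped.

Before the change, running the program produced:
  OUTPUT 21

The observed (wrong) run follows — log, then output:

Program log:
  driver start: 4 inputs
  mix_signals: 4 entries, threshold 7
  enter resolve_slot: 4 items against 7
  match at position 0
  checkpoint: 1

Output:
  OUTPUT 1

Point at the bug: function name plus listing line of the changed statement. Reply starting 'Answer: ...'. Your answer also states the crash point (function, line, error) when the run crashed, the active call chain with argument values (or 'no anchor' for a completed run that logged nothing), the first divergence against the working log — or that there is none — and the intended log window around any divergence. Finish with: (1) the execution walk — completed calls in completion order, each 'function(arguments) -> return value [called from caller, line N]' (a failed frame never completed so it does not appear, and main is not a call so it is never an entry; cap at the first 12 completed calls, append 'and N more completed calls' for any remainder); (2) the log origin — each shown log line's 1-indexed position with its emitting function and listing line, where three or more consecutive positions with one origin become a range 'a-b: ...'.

Answer: the defect is in mix_signals at line 12.
The tell: Position 5 is the first bad log line: 'checkpoint: 1' should read 'checkpoint: 21'.
Call chain: main.
First divergence: position 5 — shown 'checkpoint: 1', intended 'checkpoint: 21'.
Intended log window:
  3: enter resolve_slot: 4 items against 7
  4: match at position 0
  5: checkpoint: 21
Execution walk:
  resolve_slot([7, 7, 7, 7], 7) -> 0  [called from mix_signals, line 10]
  mix_signals([7, 7, 7, 7], 7) -> 1  [called from main, line 18]
Origin of each log line:
  1: logged in main at line 17
  2: logged in mix_signals at line 9
  3: logged in resolve_slot at line 2
  4: logged in resolve_slot at line 5
  5: logged in main at line 19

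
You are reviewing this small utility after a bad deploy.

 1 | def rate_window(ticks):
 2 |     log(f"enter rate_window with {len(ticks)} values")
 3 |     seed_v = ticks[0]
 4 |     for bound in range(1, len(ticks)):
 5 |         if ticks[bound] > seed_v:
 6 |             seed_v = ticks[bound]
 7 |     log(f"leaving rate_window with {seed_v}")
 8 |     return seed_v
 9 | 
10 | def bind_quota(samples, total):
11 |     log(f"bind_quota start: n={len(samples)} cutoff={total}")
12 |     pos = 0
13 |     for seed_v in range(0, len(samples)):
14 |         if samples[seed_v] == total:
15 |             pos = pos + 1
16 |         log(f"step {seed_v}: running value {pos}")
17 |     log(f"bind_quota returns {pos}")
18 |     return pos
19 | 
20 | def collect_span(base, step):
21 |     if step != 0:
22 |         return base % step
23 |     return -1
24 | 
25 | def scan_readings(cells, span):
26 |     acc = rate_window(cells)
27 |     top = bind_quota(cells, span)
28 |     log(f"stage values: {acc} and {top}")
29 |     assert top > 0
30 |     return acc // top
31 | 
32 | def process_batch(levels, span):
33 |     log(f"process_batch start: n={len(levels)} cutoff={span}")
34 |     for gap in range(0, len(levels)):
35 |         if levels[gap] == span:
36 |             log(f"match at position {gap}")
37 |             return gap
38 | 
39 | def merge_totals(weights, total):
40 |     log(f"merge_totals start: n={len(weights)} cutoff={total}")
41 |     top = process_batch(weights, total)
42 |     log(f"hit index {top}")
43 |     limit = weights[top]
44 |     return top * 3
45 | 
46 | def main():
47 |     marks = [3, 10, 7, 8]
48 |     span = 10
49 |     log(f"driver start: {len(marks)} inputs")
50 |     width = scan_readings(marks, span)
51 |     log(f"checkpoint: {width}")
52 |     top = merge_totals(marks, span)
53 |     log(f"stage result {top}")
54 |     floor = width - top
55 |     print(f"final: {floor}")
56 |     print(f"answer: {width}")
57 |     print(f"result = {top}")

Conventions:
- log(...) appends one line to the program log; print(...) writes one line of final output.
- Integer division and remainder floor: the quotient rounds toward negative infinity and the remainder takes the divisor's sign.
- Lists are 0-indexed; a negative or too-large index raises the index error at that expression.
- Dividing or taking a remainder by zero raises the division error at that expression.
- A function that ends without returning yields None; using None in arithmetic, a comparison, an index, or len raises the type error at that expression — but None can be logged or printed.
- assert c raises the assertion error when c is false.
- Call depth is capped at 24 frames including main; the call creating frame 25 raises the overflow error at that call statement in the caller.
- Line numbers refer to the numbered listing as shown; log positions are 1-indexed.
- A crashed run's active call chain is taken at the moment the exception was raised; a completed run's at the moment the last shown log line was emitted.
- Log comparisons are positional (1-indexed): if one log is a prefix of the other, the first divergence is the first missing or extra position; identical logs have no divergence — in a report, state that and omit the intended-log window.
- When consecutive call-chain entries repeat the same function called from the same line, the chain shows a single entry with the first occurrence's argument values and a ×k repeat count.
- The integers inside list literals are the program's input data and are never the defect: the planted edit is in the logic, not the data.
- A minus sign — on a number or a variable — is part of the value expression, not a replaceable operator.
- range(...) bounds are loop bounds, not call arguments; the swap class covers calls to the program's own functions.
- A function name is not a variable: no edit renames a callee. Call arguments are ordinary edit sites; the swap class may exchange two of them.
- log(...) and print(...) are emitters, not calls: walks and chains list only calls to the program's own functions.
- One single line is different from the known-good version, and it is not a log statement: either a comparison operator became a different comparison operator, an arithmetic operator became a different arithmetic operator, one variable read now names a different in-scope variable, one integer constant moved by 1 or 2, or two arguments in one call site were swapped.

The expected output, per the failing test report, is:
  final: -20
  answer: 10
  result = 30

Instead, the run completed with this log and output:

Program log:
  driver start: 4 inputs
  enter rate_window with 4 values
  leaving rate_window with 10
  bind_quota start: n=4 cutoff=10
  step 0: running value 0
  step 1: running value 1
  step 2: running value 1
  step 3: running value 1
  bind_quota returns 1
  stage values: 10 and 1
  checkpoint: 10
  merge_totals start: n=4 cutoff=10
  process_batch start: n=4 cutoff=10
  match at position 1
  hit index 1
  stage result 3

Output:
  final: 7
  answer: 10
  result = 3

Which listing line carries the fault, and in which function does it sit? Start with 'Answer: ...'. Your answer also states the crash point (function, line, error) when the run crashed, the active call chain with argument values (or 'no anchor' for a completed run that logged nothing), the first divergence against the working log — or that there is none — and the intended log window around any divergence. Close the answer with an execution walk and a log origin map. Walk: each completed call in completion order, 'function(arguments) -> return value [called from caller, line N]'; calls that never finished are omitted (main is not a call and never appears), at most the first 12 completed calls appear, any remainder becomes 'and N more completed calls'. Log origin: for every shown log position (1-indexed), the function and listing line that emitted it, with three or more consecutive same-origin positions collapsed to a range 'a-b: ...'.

Answer: the defect is in merge_totals at line 44.
Core observation: Everything matches until log position 16, which reads 'stage result 3' in place of 'stage result 30'.
Call chain: main.
First divergence: at position 16 the run shows 'stage result 3' where the working version logs 'stage result 30'.
Intended log window:
  14: match at position 1
  15: hit index 1
  16: stage result 30
Execution walk:
  rate_window([3, 10, 7, 8]) -> 10  [called from scan_readings, line 26]
  bind_quota([3, 10, 7, 8], 10) -> 1  [called from scan_readings, line 27]
  scan_readings([3, 10, 7, 8], 10) -> 10  [called from main, line 50]
  process_batch([3, 10, 7, 8], 10) -> 1  [called from merge_totals, line 41]
  merge_totals([3, 10, 7, 8], 10) -> 3  [called from main, line 52]
Log origin:
  1 — main, line 49
  2 — rate_window, line 2
  3 — rate_window, line 7
  4 — bind_quota, line 11
  5-8 — bind_quota, line 16
  9 — bind_quota, line 17
  10 — scan_readings, line 28
  11 — main, line 51
  12 — merge_totals, line 40
  13 — process_batch, line 33
  14 — process_batch, line 36
  15 — merge_totals, line 42
  16 — main, line 53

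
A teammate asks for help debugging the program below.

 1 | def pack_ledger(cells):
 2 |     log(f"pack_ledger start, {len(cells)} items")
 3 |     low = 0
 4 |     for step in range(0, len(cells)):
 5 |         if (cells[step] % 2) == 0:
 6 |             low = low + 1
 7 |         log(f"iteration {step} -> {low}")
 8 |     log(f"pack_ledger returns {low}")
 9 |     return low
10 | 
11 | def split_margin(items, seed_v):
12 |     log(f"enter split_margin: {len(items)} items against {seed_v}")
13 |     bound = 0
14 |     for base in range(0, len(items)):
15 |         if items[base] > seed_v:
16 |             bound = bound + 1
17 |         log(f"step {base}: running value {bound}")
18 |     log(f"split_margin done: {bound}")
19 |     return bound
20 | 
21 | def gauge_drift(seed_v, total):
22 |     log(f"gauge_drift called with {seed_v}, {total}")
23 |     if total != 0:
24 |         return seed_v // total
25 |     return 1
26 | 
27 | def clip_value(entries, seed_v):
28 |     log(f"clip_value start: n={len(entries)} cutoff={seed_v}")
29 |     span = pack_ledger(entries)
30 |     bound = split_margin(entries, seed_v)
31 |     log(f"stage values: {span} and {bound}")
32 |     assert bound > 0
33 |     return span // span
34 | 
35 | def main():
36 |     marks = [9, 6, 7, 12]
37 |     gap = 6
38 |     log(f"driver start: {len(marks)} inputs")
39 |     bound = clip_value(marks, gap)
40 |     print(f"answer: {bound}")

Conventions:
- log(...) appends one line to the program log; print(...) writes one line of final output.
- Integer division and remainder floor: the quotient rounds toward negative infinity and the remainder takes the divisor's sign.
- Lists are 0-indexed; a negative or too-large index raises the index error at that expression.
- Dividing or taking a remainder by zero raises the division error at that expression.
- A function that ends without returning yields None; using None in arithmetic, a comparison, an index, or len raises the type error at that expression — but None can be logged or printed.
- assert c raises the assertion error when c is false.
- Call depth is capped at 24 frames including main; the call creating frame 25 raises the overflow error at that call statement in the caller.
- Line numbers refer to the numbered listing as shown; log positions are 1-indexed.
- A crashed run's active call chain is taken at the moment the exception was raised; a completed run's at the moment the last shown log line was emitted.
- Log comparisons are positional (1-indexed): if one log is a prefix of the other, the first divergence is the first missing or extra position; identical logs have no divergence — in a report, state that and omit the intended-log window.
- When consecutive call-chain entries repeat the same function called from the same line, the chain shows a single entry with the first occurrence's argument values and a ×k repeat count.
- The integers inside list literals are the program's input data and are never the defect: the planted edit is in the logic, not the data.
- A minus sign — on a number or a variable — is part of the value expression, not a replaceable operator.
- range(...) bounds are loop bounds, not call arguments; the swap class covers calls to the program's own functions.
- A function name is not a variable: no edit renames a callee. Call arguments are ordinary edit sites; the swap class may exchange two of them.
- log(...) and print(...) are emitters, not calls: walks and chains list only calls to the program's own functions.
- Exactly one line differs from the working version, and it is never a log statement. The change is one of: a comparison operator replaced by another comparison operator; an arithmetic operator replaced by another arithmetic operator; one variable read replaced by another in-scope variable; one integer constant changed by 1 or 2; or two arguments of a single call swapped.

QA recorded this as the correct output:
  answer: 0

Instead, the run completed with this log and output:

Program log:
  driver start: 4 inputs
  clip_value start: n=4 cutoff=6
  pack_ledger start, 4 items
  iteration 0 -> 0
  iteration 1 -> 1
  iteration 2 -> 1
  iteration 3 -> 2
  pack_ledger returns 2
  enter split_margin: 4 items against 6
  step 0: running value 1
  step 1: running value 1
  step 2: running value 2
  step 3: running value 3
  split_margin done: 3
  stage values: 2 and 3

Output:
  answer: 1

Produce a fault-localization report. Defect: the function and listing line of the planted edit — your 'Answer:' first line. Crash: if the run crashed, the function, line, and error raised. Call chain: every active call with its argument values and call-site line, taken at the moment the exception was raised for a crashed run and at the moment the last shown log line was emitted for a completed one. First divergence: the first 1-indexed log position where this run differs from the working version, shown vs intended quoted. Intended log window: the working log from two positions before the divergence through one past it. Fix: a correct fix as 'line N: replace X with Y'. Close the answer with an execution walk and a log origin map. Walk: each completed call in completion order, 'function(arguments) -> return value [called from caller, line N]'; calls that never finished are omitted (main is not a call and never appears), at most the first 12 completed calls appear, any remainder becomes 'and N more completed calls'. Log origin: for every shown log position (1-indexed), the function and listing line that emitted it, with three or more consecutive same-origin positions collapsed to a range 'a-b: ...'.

Answer: the defect is in clip_value at line 33.
Key observation: The two runs log identically and part ways only at the printed values.
Call chain: main -> clip_value([9, 6, 7, 12], 6) (called at line 39).
First divergence: none; the two logs match at every position.
Execution walk:
  pack_ledger([9, 6, 7, 12]) -> 2  [called from clip_value, line 29]
  split_margin([9, 6, 7, 12], 6) -> 3  [called from clip_value, line 30]
  clip_value([9, 6, 7, 12], 6) -> 1  [called from main, line 39]
Origin of each log line:
  1: from main, line 38
  2: from clip_value, line 28
  3: from pack_ledger, line 2
  4-7: from pack_ledger, line 7
  8: from pack_ledger, line 8
  9: from split_margin, line 12
  10-13: from split_margin, line 17
  14: from split_margin, line 18
  15: from clip_value, line 31
A correct fix: line 33: replace `span // span` with `span // bound`.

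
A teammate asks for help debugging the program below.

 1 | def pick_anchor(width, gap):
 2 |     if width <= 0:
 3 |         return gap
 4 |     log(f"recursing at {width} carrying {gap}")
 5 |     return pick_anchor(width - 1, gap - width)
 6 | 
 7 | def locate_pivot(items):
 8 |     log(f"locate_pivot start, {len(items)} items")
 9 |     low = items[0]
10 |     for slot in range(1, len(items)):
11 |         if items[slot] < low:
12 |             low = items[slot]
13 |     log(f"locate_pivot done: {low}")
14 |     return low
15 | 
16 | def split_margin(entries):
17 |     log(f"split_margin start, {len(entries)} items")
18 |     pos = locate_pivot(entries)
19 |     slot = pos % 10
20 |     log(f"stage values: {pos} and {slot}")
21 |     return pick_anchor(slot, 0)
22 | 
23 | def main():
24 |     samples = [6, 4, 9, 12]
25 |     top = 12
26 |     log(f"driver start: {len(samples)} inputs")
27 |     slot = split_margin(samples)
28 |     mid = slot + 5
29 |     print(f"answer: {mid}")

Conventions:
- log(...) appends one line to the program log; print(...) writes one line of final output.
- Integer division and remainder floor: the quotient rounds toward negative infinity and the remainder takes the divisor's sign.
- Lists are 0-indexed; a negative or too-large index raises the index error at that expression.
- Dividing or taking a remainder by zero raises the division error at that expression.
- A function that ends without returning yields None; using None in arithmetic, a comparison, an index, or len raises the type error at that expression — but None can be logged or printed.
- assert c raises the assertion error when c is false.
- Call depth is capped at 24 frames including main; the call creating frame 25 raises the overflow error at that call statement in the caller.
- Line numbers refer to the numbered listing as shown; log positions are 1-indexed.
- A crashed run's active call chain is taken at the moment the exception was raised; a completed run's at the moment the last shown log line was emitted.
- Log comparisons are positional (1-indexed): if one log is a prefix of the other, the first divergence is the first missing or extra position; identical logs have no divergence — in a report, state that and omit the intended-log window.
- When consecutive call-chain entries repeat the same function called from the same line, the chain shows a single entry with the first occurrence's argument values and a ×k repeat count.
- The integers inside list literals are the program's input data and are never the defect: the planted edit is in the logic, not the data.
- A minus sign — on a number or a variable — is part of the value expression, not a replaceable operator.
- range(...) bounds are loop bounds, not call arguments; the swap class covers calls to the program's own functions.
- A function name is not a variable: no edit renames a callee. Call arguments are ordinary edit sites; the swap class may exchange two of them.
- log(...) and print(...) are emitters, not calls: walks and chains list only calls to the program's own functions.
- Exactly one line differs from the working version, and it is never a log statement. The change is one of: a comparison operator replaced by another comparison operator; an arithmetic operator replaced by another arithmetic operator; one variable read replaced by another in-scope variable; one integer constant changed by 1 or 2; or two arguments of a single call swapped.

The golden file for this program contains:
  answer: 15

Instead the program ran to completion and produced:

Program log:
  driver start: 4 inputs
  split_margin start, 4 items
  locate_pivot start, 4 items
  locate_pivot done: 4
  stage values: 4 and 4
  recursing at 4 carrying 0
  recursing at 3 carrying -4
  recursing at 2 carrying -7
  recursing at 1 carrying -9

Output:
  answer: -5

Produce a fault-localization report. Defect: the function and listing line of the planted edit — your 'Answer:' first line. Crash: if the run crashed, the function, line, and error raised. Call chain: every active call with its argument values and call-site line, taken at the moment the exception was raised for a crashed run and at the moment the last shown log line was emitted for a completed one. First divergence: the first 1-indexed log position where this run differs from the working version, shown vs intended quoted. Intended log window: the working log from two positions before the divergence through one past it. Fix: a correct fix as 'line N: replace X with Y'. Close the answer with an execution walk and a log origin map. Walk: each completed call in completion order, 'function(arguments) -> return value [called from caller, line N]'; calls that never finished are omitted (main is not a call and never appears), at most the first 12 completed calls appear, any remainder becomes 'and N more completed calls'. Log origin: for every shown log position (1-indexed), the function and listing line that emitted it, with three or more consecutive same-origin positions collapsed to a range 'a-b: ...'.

Answer: the defect is in pick_anchor at line 5.
Core observation: Log line 7 is where behavior first shows: 'recursing at 3 carrying -4' appears instead of 'recursing at 3 carrying 4'.
Call chain: main -> split_margin([6, 4, 9, 12]) (called at line 27) -> pick_anchor(4, 0) (called at line 21) -> pick_anchor(3, -4) (called at line 5) ×3.
First divergence: position 7 — the shown line 'recursing at 3 carrying -4' should read 'recursing at 3 carrying 4'.
Intended log window:
  5: stage values: 4 and 4
  6: recursing at 4 carrying 0
  7: recursing at 3 carrying 4
  8: recursing at 2 carrying 7
Execution walk:
  locate_pivot([6, 4, 9, 12]) -> 4  [called from split_margin, line 18]
  pick_anchor(0, -10) -> -10  [called from pick_anchor, line 5]
  pick_anchor(1, -9) -> -10  [called from pick_anchor, line 5]
  pick_anchor(2, -7) -> -10  [called from pick_anchor, line 5]
  pick_anchor(3, -4) -> -10  [called from pick_anchor, line 5]
  pick_anchor(4, 0) -> -10  [called from split_margin, line 21]
  split_margin([6, 4, 9, 12]) -> -10  [called from main, line 27]
Log origin:
  1: logged in main at line 26
  2: logged in split_margin at line 17
  3: logged in locate_pivot at line 8
  4: logged in locate_pivot at line 13
  5: logged in split_margin at line 20
  6-9: logged in pick_anchor at line 4
A correct fix: line 5: replace `gap - width` with `gap + width`.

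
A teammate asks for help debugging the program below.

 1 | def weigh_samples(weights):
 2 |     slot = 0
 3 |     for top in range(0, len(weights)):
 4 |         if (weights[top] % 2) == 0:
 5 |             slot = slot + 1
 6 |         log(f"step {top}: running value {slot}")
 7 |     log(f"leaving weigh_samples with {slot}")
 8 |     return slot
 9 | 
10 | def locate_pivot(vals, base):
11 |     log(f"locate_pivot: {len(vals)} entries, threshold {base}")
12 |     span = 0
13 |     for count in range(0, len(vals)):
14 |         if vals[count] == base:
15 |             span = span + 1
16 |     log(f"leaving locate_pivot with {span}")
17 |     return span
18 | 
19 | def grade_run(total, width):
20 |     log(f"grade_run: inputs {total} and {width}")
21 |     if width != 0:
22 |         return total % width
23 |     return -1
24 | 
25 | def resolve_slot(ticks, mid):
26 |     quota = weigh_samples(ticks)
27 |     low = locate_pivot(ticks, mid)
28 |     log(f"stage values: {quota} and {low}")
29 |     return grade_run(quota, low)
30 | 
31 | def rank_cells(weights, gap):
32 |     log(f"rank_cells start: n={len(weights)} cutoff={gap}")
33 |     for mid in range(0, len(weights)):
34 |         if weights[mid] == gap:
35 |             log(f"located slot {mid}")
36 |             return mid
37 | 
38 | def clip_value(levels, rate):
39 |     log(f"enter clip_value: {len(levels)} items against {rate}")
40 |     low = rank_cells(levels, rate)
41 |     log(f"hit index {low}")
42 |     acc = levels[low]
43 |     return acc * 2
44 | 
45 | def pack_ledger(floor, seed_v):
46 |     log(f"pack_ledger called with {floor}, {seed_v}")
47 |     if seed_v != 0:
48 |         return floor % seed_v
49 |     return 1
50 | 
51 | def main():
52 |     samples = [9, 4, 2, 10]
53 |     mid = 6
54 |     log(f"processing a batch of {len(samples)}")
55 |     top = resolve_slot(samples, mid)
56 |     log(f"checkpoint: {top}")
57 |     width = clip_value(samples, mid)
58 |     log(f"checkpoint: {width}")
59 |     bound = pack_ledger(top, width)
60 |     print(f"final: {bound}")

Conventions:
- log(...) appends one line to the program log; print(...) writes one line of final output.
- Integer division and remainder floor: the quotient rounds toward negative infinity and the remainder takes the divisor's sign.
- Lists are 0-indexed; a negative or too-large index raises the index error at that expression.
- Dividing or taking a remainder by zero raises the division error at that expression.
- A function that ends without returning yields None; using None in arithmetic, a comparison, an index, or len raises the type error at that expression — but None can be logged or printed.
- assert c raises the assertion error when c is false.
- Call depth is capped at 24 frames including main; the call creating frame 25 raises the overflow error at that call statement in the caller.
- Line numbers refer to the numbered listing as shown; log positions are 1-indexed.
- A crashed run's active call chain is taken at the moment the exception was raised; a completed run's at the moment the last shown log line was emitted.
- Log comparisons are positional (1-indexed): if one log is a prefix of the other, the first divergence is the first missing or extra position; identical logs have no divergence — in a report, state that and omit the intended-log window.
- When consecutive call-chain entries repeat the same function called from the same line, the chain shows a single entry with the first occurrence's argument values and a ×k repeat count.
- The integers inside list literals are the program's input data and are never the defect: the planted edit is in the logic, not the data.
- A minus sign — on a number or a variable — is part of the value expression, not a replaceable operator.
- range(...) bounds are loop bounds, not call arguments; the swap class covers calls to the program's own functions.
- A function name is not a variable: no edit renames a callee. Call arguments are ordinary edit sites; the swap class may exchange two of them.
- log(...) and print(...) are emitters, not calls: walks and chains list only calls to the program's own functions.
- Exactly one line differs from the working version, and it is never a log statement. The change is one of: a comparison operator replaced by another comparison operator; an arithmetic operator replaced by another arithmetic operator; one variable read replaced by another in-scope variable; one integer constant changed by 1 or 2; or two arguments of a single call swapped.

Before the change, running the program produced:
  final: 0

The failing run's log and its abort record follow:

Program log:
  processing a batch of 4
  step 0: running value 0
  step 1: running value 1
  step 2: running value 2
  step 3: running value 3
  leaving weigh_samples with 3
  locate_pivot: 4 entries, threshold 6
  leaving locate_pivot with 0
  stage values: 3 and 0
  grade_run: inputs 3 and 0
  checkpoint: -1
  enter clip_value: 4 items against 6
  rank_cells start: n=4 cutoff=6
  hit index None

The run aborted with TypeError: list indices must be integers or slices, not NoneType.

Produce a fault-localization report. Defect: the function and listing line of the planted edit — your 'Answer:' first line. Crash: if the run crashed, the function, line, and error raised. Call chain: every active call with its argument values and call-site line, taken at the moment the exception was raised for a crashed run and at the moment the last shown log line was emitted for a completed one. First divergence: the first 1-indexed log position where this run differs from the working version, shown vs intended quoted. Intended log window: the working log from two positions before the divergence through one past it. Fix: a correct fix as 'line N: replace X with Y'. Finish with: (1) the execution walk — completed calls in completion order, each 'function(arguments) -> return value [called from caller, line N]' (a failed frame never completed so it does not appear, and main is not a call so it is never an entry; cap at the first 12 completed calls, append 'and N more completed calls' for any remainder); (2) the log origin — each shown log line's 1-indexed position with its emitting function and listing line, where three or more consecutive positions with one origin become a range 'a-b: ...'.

Answer: the defect is in main at line 53.
Key fact: The log first diverges at position 7: the faulty run prints 'locate_pivot: 4 entries, threshold 6' where the working version prints 'locate_pivot: 4 entries, threshold 4'.
Crash: clip_value, line 42, TypeError.
Call chain: main -> clip_value([9, 4, 2, 10], 6) (called at line 57).
First divergence: position 7 — the shown line 'locate_pivot: 4 entries, threshold 6' should read 'locate_pivot: 4 entries, threshold 4'.
Intended log window:
  5: step 3: running value 3
  6: leaving weigh_samples with 3
  7: locate_pivot: 4 entries, threshold 4
  8: leaving locate_pivot with 1
Execution walk:
  weigh_samples([9, 4, 2, 10]) -> 3  [called from resolve_slot, line 26]
  locate_pivot([9, 4, 2, 10], 6) -> 0  [called from resolve_slot, line 27]
  grade_run(3, 0) -> -1  [called from resolve_slot, line 29]
  resolve_slot([9, 4, 2, 10], 6) -> -1  [called from main, line 55]
  rank_cells([9, 4, 2, 10], 6) -> None  [called from clip_value, line 40]
Origin of each log line:
  1: logged in main at line 54
  2-5: logged in weigh_samples at line 6
  6: logged in weigh_samples at line 7
  7: logged in locate_pivot at line 11
  8: logged in locate_pivot at line 16
  9: logged in resolve_slot at line 28
  10: logged in grade_run at line 20
  11: logged in main at line 56
  12: logged in clip_value at line 39
  13: logged in rank_cells at line 32
  14: logged in clip_value at line 41
A correct fix: line 53: replace `6` with `4`.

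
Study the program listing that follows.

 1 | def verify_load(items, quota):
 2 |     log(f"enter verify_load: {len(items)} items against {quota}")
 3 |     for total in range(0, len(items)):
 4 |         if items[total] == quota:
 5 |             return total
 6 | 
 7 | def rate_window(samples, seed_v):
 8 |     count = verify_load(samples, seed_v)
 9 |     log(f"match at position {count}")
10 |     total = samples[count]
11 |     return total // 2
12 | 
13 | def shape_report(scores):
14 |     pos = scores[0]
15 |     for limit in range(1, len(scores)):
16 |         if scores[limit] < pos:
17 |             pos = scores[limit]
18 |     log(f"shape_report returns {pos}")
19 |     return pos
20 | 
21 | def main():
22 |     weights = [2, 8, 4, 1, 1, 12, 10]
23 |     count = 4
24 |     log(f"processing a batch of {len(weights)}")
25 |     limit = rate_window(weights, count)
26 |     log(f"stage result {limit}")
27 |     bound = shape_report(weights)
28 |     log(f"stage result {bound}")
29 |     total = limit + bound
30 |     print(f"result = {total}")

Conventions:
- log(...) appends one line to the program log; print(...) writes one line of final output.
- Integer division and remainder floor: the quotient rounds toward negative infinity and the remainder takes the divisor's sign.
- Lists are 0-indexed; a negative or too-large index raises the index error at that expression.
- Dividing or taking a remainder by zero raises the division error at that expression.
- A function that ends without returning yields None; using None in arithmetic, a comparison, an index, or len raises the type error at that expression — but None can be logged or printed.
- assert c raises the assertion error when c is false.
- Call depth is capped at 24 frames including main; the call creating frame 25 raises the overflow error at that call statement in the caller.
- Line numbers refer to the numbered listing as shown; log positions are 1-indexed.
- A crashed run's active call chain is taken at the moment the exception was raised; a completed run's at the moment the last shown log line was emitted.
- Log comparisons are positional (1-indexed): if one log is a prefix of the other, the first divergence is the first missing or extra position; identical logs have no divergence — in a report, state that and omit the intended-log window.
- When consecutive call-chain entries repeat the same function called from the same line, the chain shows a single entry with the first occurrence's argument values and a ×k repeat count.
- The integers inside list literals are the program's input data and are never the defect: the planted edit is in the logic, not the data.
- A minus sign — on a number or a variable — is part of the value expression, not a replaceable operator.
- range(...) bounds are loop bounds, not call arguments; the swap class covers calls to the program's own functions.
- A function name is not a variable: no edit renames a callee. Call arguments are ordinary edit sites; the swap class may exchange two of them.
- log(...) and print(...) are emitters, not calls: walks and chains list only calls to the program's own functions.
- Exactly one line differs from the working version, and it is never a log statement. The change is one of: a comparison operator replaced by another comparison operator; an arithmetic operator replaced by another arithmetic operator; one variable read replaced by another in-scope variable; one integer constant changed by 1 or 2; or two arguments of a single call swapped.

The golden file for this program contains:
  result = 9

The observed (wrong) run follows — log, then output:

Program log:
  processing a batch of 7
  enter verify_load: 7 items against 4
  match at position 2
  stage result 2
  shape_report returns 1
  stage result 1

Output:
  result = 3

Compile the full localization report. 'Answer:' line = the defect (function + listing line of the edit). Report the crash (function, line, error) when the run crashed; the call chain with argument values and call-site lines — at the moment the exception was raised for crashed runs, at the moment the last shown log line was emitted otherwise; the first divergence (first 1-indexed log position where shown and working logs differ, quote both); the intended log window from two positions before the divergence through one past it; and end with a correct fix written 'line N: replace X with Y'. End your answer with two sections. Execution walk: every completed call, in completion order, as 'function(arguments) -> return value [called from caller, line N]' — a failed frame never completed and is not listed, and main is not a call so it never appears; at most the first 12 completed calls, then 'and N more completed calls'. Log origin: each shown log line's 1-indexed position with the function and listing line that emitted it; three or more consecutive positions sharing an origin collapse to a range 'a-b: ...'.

Answer: the defect is in rate_window at line 11.
Key observation: Position 4 is the first bad log line: 'stage result 2' should read 'stage result 8'.
Call chain: main.
First divergence: position 4; shown 'stage result 2' vs intended 'stage result 8'.
Intended log window:
  2: enter verify_load: 7 items against 4
  3: match at position 2
  4: stage result 8
  5: shape_report returns 1
Execution walk:
  verify_load([2, 8, 4, 1, 1, 12, 10], 4) -> 2  [called from rate_window, line 8]
  rate_window([2, 8, 4, 1, 1, 12, 10], 4) -> 2  [called from main, line 25]
  shape_report([2, 8, 4, 1, 1, 12, 10]) -> 1  [called from main, line 27]
Origin of each log line:
  1: emitted by main (line 24)
  2: emitted by verify_load (line 2)
  3: emitted by rate_window (line 9)
  4: emitted by main (line 26)
  5: emitted by shape_report (line 18)
  6: emitted by main (line 28)
A correct fix: line 11: replace `//` with `*`.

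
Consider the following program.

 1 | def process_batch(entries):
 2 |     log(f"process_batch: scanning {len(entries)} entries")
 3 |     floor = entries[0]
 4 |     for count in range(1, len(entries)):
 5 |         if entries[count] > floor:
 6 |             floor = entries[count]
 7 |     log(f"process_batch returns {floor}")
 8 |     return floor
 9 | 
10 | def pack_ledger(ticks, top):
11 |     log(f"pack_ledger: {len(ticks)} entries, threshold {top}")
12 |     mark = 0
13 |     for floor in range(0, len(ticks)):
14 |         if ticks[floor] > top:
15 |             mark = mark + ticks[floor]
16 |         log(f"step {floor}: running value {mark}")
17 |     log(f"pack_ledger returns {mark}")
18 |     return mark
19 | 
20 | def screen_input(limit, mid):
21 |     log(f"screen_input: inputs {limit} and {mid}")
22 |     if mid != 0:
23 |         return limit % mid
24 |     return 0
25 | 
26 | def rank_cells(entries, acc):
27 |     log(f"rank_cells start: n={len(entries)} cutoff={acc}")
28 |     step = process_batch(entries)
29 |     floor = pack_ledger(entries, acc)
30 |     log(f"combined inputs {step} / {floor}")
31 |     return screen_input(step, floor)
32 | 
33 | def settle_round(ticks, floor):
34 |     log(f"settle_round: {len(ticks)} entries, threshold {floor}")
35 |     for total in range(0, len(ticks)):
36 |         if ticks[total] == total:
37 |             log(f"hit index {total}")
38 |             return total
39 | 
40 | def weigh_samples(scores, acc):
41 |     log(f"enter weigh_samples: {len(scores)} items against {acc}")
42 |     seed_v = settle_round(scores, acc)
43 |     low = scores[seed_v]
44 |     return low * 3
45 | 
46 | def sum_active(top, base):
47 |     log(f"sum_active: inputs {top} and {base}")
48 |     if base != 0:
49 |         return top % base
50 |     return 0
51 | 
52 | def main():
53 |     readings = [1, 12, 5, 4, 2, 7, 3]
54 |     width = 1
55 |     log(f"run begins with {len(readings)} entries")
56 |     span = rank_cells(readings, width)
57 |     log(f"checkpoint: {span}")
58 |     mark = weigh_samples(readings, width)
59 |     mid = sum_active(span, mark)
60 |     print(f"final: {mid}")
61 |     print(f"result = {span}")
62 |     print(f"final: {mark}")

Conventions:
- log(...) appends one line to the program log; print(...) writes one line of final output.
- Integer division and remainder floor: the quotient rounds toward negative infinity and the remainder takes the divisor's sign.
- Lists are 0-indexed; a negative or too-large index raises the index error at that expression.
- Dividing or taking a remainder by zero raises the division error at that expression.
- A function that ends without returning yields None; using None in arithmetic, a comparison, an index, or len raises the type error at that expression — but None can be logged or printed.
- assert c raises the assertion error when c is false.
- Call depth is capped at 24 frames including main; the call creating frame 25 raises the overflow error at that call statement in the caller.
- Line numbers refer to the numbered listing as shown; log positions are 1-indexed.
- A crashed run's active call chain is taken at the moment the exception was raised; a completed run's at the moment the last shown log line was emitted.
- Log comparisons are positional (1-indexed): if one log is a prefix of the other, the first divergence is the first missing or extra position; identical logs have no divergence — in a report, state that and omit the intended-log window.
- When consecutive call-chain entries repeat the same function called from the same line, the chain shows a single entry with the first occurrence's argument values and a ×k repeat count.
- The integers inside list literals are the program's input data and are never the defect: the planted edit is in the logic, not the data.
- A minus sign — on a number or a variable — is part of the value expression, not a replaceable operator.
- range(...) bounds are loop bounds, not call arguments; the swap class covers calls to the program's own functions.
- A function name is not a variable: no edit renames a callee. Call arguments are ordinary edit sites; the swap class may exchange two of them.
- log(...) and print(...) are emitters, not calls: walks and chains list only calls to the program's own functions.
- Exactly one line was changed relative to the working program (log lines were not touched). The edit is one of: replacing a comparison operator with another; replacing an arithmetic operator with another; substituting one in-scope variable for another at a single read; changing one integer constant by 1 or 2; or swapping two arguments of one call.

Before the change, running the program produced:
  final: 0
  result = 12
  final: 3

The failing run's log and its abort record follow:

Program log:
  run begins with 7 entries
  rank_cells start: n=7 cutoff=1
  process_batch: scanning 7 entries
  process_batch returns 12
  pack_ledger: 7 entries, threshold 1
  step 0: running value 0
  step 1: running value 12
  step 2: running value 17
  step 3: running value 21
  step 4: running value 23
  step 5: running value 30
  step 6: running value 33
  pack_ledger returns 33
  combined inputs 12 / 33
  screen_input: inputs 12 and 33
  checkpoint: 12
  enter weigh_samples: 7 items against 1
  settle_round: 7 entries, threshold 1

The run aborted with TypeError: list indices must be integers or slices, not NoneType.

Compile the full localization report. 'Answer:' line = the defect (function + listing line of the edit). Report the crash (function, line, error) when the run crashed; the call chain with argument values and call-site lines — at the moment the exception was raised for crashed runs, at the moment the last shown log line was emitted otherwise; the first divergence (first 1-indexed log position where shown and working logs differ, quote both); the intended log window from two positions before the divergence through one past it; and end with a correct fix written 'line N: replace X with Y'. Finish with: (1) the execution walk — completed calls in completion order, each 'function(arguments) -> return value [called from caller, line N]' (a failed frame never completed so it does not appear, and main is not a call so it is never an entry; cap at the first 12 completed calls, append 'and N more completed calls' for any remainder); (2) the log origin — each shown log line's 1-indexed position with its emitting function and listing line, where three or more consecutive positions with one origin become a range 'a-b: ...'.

Answer: the defect is in settle_round at line 36.
Key fact: After 18 matching log lines the faulty run goes silent, while the working version continues with 'hit index 0'.
Crash: weigh_samples, line 43, TypeError.
Call chain: main -> weigh_samples([1, 12, 5, 4, 2, 7, 3], 1) (called at line 58).
First divergence: position 19 (shown log ended at 18 lines; the working version continues: 'hit index 0').
Intended log window:
  17: enter weigh_samples: 7 items against 1
  18: settle_round: 7 entries, threshold 1
  19: hit index 0
  20: sum_active: inputs 12 and 3
Execution walk:
  process_batch([1, 12, 5, 4, 2, 7, 3]) -> 12  [called from rank_cells, line 28]
  pack_ledger([1, 12, 5, 4, 2, 7, 3], 1) -> 33  [called from rank_cells, line 29]
  screen_input(12, 33) -> 12  [called from rank_cells, line 31]
  rank_cells([1, 12, 5, 4, 2, 7, 3], 1) -> 12  [called from main, line 56]
  settle_round([1, 12, 5, 4, 2, 7, 3], 1) -> None  [called from weigh_samples, line 42]
Log origins:
  1: logged in main at line 55
  2: logged in rank_cells at line 27
  3: logged in process_batch at line 2
  4: logged in process_batch at line 7
  5: logged in pack_ledger at line 11
  6-12: logged in pack_ledger at line 16
  13: logged in pack_ledger at line 17
  14: logged in rank_cells at line 30
  15: logged in screen_input at line 21
  16: logged in main at line 57
  17: logged in weigh_samples at line 41
  18: logged in settle_round at line 34
A correct fix: line 36: replace `ticks[total] == total` with `ticks[total] == floor`.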